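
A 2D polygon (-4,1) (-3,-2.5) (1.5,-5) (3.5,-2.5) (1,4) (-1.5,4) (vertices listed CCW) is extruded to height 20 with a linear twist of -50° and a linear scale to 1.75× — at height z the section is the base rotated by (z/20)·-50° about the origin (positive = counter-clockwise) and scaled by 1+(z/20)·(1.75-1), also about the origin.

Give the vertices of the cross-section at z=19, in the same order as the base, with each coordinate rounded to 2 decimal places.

t = z/height = 19/20 = 0.95
s = 1 + (scale-1)·z/height = 1 + (1.75-1)·19/20 = 1.712500
θ = twist·z/height = -50°·19/20 = -47.5000° = -0.829031 rad
cos θ = 0.675590, sin θ = -0.737277 (intermediates below are computed at full precision and shown rounded to 5 d.p.)
v1: (-4,1) → rotate → (-1.96508,3.62470) → ×s → (-3.36521,6.20730) → (-3.37,6.21)
v2: (-3,-2.5) → rotate → (-3.86996,0.52286) → ×s → (-6.62731,0.89539) → (-6.63,0.90)
v3: (1.5,-5) → rotate → (-2.67300,-4.48387) → ×s → (-4.57751,-7.67862) → (-4.58,-7.68)
v4: (3.5,-2.5) → rotate → (0.52137,-4.26945) → ×s → (0.89285,-7.31143) → (0.89,-7.31)
v5: (1,4) → rotate → (3.62470,1.96508) → ×s → (6.20730,3.36521) → (6.21,3.37)
v6: (-1.5,4) → rotate → (1.93572,3.80828) → ×s → (3.31493,6.52167) → (3.31,6.52)

Cross-section at z=19: (-3.37,6.21) (-6.63,0.90) (-4.58,-7.68) (0.89,-7.31) (6.21,3.37) (3.31,6.52)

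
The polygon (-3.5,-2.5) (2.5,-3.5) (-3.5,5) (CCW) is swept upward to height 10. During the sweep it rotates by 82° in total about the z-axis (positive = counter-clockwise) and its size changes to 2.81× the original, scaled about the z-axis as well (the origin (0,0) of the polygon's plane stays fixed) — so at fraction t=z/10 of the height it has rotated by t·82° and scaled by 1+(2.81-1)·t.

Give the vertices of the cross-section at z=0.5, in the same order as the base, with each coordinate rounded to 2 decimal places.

t = z/height = 0.5/10 = 0.05
s = 1 + (scale-1)·z/height = 1 + (2.81-1)·0.5/10 = 1.090500
θ = twist·z/height = 82°·0.5/10 = 4.1000° = 0.071558 rad
cos θ = 0.997441, sin θ = 0.071497 (intermediates below are computed at full precision and shown rounded to 5 d.p.)
v1: (-3.5,-2.5) → rotate → (-3.31230,-2.74384) → ×s → (-3.61206,-2.99216) → (-3.61,-2.99)
v2: (2.5,-3.5) → rotate → (2.74384,-3.31230) → ×s → (2.99216,-3.61206) → (2.99,-3.61)
v3: (-3.5,5) → rotate → (-3.84853,4.73696) → ×s → (-4.19682,5.16566) → (-4.20,5.17)

Cross-section at z=0.5: (-3.61,-2.99) (2.99,-3.61) (-4.20,5.17)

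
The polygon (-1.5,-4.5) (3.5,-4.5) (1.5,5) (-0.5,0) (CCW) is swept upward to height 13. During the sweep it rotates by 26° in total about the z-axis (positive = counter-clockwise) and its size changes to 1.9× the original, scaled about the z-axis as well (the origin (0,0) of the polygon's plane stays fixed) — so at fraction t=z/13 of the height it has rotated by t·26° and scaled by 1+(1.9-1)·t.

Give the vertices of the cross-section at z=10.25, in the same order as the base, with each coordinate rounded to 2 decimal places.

Cross-section at z=10.25: (0.29,-8.10) (8.30,-5.11) (-0.59,8.90) (-0.80,-0.30)

t = z/height = 10.25/13 = 0.788462
s = 1 + (scale-1)·z/height = 1 + (1.9-1)·10.25/13 = 1.709615
θ = twist·z/height = 26°·10.25/13 = 20.5000° = 0.357792 rad
cos θ = 0.936672, sin θ = 0.350207 (intermediates below are computed at full precision and shown rounded to 5 d.p.)
v1: (-1.5,-4.5) → rotate → (0.17092,-4.74034) → ×s → (0.29222,-8.10415) → (0.29,-8.10)
v2: (3.5,-4.5) → rotate → (4.85429,-2.98930) → ×s → (8.29896,-5.11055) → (8.30,-5.11)
v3: (1.5,5) → rotate → (-0.34603,5.20867) → ×s → (-0.59158,8.90483) → (-0.59,8.90)
v4: (-0.5,0) → rotate → (-0.46834,-0.17510) → ×s → (-0.80067,-0.29936) → (-0.80,-0.30)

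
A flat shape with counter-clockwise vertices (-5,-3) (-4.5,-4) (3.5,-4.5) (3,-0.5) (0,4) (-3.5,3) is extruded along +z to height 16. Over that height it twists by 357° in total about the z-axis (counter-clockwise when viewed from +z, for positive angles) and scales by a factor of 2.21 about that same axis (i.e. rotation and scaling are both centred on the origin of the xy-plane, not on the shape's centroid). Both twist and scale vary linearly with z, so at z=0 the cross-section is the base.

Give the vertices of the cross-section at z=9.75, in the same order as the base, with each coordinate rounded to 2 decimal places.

t = z/height = 9.75/16 = 0.609375
s = 1 + (scale-1)·z/height = 1 + (2.21-1)·9.75/16 = 1.737344
θ = twist·z/height = 357°·9.75/16 = 217.5469° = 3.796909 rad
cos θ = -0.792855, sin θ = -0.609410 (intermediates below are computed at full precision and shown rounded to 5 d.p.)
v1: (-5,-3) → rotate → (2.13604,5.42562) → ×s → (3.71104,9.42616) → (3.71,9.43)
v2: (-4.5,-4) → rotate → (1.13021,5.91377) → ×s → (1.96356,10.27425) → (1.96,10.27)
v3: (3.5,-4.5) → rotate → (-5.51734,1.43491) → ×s → (-9.58551,2.49293) → (-9.59,2.49)
v4: (3,-0.5) → rotate → (-2.68327,-1.43180) → ×s → (-4.66176,-2.48753) → (-4.66,-2.49)
v5: (0,4) → rotate → (2.43764,-3.17142) → ×s → (4.23502,-5.50985) → (4.24,-5.51)
v6: (-3.5,3) → rotate → (4.60322,-0.24563) → ×s → (7.99738,-0.42674) → (8.00,-0.43)

Cross-section at z=9.75: (3.71,9.43) (1.96,10.27) (-9.59,2.49) (-4.66,-2.49) (4.24,-5.51) (8.00,-0.43)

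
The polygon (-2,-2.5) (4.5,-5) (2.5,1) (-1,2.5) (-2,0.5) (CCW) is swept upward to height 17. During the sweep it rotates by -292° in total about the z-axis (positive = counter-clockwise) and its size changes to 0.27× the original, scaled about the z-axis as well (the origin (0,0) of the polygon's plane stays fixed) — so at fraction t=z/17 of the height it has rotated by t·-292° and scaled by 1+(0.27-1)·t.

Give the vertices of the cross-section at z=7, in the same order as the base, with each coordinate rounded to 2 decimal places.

t = z/height = 7/17 = 0.411765
s = 1 + (scale-1)·z/height = 1 + (0.27-1)·7/17 = 0.699412
θ = twist·z/height = -292°·7/17 = -120.2353° = -2.098502 rad
cos θ = -0.503552, sin θ = -0.863965 (intermediates below are computed at full precision and shown rounded to 5 d.p.)
v1: (-2,-2.5) → rotate → (-1.15281,2.98681) → ×s → (-0.80629,2.08901) → (-0.81,2.09)
v2: (4.5,-5) → rotate → (-6.58581,-1.37008) → ×s → (-4.60619,-0.95825) → (-4.61,-0.96)
v3: (2.5,1) → rotate → (-0.39492,-2.66346) → ×s → (-0.27621,-1.86286) → (-0.28,-1.86)
v4: (-1,2.5) → rotate → (2.66346,-0.39492) → ×s → (1.86286,-0.27621) → (1.86,-0.28)
v5: (-2,0.5) → rotate → (1.43909,1.47615) → ×s → (1.00651,1.03244) → (1.01,1.03)

Cross-section at z=7: (-0.81,2.09) (-4.61,-0.96) (-0.28,-1.86) (1.86,-0.28) (1.01,1.03)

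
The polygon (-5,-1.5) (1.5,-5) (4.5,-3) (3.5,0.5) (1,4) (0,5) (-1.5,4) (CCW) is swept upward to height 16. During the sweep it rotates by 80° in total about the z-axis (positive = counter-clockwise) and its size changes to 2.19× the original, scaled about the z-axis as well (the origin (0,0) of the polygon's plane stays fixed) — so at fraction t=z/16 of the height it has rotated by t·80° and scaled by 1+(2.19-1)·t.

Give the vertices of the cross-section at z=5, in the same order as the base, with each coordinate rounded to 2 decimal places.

Cross-section at z=5: (-5.35,-4.76) (4.76,-5.35) (7.33,-1.12) (4.06,2.65) (-1.08,5.55) (-2.90,6.22) (-4.18,4.10)

t = z/height = 5/16 = 0.3125
s = 1 + (scale-1)·z/height = 1 + (2.19-1)·5/16 = 1.371875
θ = twist·z/height = 80°·5/16 = 25.0000° = 0.436332 rad
cos θ = 0.906308, sin θ = 0.422618 (intermediates below are computed at full precision and shown rounded to 5 d.p.)
v1: (-5,-1.5) → rotate → (-3.89761,-3.47255) → ×s → (-5.34704,-4.76391) → (-5.35,-4.76)
v2: (1.5,-5) → rotate → (3.47255,-3.89761) → ×s → (4.76391,-5.34704) → (4.76,-5.35)
v3: (4.5,-3) → rotate → (5.34624,-0.81714) → ×s → (7.33437,-1.12102) → (7.33,-1.12)
v4: (3.5,0.5) → rotate → (2.96077,1.93232) → ×s → (4.06180,2.65090) → (4.06,2.65)
v5: (1,4) → rotate → (-0.78417,4.04785) → ×s → (-1.07578,5.55314) → (-1.08,5.55)
v6: (0,5) → rotate → (-2.11309,4.53154) → ×s → (-2.89890,6.21670) → (-2.90,6.22)
v7: (-1.5,4) → rotate → (-3.04993,2.99130) → ×s → (-4.18413,4.10369) → (-4.18,4.10)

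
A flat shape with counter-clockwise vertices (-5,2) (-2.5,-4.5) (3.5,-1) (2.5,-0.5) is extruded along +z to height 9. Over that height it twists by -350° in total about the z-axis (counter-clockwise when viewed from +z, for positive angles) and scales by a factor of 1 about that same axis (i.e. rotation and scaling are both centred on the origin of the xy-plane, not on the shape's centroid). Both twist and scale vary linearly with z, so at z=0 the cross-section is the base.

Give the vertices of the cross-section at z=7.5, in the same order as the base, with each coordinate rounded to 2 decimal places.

t = z/height = 7.5/9 = 0.833333
s = 1 + (scale-1)·z/height = 1 + (1-1)·7.5/9 = 1.000000
θ = twist·z/height = -350°·7.5/9 = -291.6667° = -5.090544 rad
cos θ = 0.369206, sin θ = 0.929348 (intermediates below are computed at full precision and shown rounded to 5 d.p.)
v1: (-5,2) → rotate → (-3.70473,-3.90833) → ×s → (-3.70473,-3.90833) → (-3.70,-3.91)
v2: (-2.5,-4.5) → rotate → (3.25905,-3.98480) → ×s → (3.25905,-3.98480) → (3.26,-3.98)
v3: (3.5,-1) → rotate → (2.22157,2.88351) → ×s → (2.22157,2.88351) → (2.22,2.88)
v4: (2.5,-0.5) → rotate → (1.38769,2.13877) → ×s → (1.38769,2.13877) → (1.39,2.14)

Cross-section at z=7.5: (-3.70,-3.91) (3.26,-3.98) (2.22,2.88) (1.39,2.14)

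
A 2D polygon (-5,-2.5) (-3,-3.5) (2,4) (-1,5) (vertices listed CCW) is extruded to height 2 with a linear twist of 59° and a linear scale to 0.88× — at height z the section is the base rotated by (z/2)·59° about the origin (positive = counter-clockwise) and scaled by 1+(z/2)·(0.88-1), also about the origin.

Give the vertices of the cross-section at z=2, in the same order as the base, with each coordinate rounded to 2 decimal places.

Cross-section at z=2: (-0.38,-4.90) (1.28,-3.85) (-2.11,3.32) (-4.22,1.51)

t = z/height = 2/2 = 1
s = 1 + (scale-1)·z/height = 1 + (0.88-1)·2/2 = 0.880000
θ = twist·z/height = 59°·2/2 = 59.0000° = 1.029744 rad
cos θ = 0.515038, sin θ = 0.857167 (intermediates below are computed at full precision and shown rounded to 5 d.p.)
v1: (-5,-2.5) → rotate → (-0.43227,-5.57343) → ×s → (-0.38040,-4.90462) → (-0.38,-4.90)
v2: (-3,-3.5) → rotate → (1.45497,-4.37414) → ×s → (1.28037,-3.84924) → (1.28,-3.85)
v3: (2,4) → rotate → (-2.39859,3.77449) → ×s → (-2.11076,3.32155) → (-2.11,3.32)
v4: (-1,5) → rotate → (-4.80087,1.71802) → ×s → (-4.22477,1.51186) → (-4.22,1.51)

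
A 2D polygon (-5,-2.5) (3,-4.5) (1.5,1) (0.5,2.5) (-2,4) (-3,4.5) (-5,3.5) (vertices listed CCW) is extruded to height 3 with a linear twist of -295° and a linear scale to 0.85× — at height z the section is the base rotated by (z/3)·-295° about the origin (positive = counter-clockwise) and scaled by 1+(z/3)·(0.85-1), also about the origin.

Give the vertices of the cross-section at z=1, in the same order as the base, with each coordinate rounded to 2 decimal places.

Cross-section at z=1: (-1.66,5.04) (-4.64,-2.20) (0.73,-1.55) (2.28,-0.81) (4.04,1.33) (4.64,2.20) (3.98,4.22)

t = z/height = 1/3 = 0.333333
s = 1 + (scale-1)·z/height = 1 + (0.85-1)·1/3 = 0.950000
θ = twist·z/height = -295°·1/3 = -98.3333° = -1.716240 rad
cos θ = -0.144932, sin θ = -0.989442 (intermediates below are computed at full precision and shown rounded to 5 d.p.)
v1: (-5,-2.5) → rotate → (-1.74894,5.30954) → ×s → (-1.66150,5.04406) → (-1.66,5.04)
v2: (3,-4.5) → rotate → (-4.88728,-2.31613) → ×s → (-4.64292,-2.20032) → (-4.64,-2.20)
v3: (1.5,1) → rotate → (0.77204,-1.62909) → ×s → (0.73344,-1.54764) → (0.73,-1.55)
v4: (0.5,2.5) → rotate → (2.40114,-0.85705) → ×s → (2.28108,-0.81420) → (2.28,-0.81)
v5: (-2,4) → rotate → (4.24763,1.39916) → ×s → (4.03525,1.32920) → (4.04,1.33)
v6: (-3,4.5) → rotate → (4.88728,2.31613) → ×s → (4.64292,2.20032) → (4.64,2.20)
v7: (-5,3.5) → rotate → (4.18771,4.43995) → ×s → (3.97832,4.21795) → (3.98,4.22)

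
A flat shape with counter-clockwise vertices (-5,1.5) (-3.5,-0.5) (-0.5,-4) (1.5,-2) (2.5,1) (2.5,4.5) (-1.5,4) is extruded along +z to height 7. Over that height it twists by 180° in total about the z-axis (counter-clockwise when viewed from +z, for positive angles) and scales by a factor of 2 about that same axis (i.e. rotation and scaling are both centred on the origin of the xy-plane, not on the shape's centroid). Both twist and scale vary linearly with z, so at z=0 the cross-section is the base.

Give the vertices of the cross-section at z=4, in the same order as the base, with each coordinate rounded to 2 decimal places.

t = z/height = 4/7 = 0.571429
s = 1 + (scale-1)·z/height = 1 + (2-1)·4/7 = 1.571429
θ = twist·z/height = 180°·4/7 = 102.8571° = 1.795196 rad
cos θ = -0.222521, sin θ = 0.974928 (intermediates below are computed at full precision and shown rounded to 5 d.p.)
v1: (-5,1.5) → rotate → (-0.34979,-5.20842) → ×s → (-0.54967,-8.18466) → (-0.55,-8.18)
v2: (-3.5,-0.5) → rotate → (1.26629,-3.30099) → ×s → (1.98988,-5.18727) → (1.99,-5.19)
v3: (-0.5,-4) → rotate → (4.01097,0.40262) → ×s → (6.30296,0.63269) → (6.30,0.63)
v4: (1.5,-2) → rotate → (1.61607,1.90743) → ×s → (2.53955,2.99740) → (2.54,3.00)
v5: (2.5,1) → rotate → (-1.53123,2.21480) → ×s → (-2.40622,3.48040) → (-2.41,3.48)
v6: (2.5,4.5) → rotate → (-4.94348,1.43598) → ×s → (-7.76832,2.25653) → (-7.77,2.26)
v7: (-1.5,4) → rotate → (-3.56593,-2.35248) → ×s → (-5.60360,-3.69675) → (-5.60,-3.70)

Cross-section at z=4: (-0.55,-8.18) (1.99,-5.19) (6.30,0.63) (2.54,3.00) (-2.41,3.48) (-7.77,2.26) (-5.60,-3.70)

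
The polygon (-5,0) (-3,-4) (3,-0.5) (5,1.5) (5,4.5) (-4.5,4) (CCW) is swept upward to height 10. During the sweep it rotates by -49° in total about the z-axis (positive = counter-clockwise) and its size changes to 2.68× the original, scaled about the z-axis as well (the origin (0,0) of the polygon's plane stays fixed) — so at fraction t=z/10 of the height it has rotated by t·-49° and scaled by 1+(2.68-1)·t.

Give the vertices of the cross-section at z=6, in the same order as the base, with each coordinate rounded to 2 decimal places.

Cross-section at z=6: (-8.75,4.93) (-9.19,-4.04) (4.76,-3.83) (10.23,-2.30) (13.18,2.94) (-3.93,11.43)

t = z/height = 6/10 = 0.6
s = 1 + (scale-1)·z/height = 1 + (2.68-1)·6/10 = 2.008000
θ = twist·z/height = -49°·6/10 = -29.4000° = -0.513127 rad
cos θ = 0.871214, sin θ = -0.490904 (intermediates below are computed at full precision and shown rounded to 5 d.p.)
v1: (-5,0) → rotate → (-4.35607,2.45452) → ×s → (-8.74699,4.92867) → (-8.75,4.93)
v2: (-3,-4) → rotate → (-4.57726,-2.01214) → ×s → (-9.19113,-4.04039) → (-9.19,-4.04)
v3: (3,-0.5) → rotate → (2.36819,-1.90832) → ×s → (4.75532,-3.83190) → (4.76,-3.83)
v4: (5,1.5) → rotate → (5.09242,-1.14770) → ×s → (10.22559,-2.30458) → (10.23,-2.30)
v5: (5,4.5) → rotate → (6.56514,1.46594) → ×s → (13.18279,2.94361) → (13.18,2.94)
v6: (-4.5,4) → rotate → (-1.95685,5.69392) → ×s → (-3.92935,11.43340) → (-3.93,11.43)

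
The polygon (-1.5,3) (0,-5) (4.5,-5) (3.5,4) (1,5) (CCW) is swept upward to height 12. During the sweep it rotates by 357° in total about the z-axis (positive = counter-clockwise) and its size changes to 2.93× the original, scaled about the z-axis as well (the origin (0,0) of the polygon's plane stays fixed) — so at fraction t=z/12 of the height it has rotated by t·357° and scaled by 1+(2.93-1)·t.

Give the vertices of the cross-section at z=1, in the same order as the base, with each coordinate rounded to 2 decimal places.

t = z/height = 1/12 = 0.0833333
s = 1 + (scale-1)·z/height = 1 + (2.93-1)·1/12 = 1.160833
θ = twist·z/height = 357°·1/12 = 29.7500° = 0.519235 rad
cos θ = 0.868199, sin θ = 0.496217 (intermediates below are computed at full precision and shown rounded to 5 d.p.)
v1: (-1.5,3) → rotate → (-2.79095,1.86027) → ×s → (-3.23983,2.15947) → (-3.24,2.16)
v2: (0,-5) → rotate → (2.48108,-4.34099) → ×s → (2.88012,-5.03917) → (2.88,-5.04)
v3: (4.5,-5) → rotate → (6.38798,-2.10802) → ×s → (7.41538,-2.44706) → (7.42,-2.45)
v4: (3.5,4) → rotate → (1.05383,5.20955) → ×s → (1.22332,6.04742) → (1.22,6.05)
v5: (1,5) → rotate → (-1.61288,4.83721) → ×s → (-1.87229,5.61520) → (-1.87,5.62)

Cross-section at z=1: (-3.24,2.16) (2.88,-5.04) (7.42,-2.45) (1.22,6.05) (-1.87,5.62)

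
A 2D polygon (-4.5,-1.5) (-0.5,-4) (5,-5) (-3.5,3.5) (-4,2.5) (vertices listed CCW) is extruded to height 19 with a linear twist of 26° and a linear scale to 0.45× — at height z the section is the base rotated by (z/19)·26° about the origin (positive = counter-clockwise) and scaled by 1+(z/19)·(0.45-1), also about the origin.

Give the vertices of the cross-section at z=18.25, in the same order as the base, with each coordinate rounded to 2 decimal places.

t = z/height = 18.25/19 = 0.960526
s = 1 + (scale-1)·z/height = 1 + (0.45-1)·18.25/19 = 0.471711
θ = twist·z/height = 26°·18.25/19 = 24.9737° = 0.435873 rad
cos θ = 0.906502, sin θ = 0.422202 (intermediates below are computed at full precision and shown rounded to 5 d.p.)
v1: (-4.5,-1.5) → rotate → (-3.44596,-3.25966) → ×s → (-1.62549,-1.53762) → (-1.63,-1.54)
v2: (-0.5,-4) → rotate → (1.23556,-3.83711) → ×s → (0.58283,-1.81000) → (0.58,-1.81)
v3: (5,-5) → rotate → (6.64352,-2.42150) → ×s → (3.13382,-1.14225) → (3.13,-1.14)
v4: (-3.5,3.5) → rotate → (-4.65046,1.69505) → ×s → (-2.19367,0.79957) → (-2.19,0.80)
v5: (-4,2.5) → rotate → (-4.68151,0.57745) → ×s → (-2.20832,0.27239) → (-2.21,0.27)

Cross-section at z=18.25: (-1.63,-1.54) (0.58,-1.81) (3.13,-1.14) (-2.19,0.80) (-2.21,0.27)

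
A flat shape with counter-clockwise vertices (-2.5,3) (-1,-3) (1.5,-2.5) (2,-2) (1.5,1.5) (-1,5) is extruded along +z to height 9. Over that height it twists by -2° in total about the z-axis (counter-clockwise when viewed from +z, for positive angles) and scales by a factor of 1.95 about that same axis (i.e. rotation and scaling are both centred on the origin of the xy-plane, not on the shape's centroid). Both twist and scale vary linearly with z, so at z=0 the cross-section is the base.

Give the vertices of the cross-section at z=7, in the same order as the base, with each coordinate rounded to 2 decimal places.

Cross-section at z=7: (-4.20,5.33) (-1.88,-5.17) (2.49,-4.42) (3.38,-3.57) (2.68,2.54) (-1.50,8.74)

t = z/height = 7/9 = 0.777778
s = 1 + (scale-1)·z/height = 1 + (1.95-1)·7/9 = 1.738889
θ = twist·z/height = -2°·7/9 = -1.5556° = -0.027150 rad
cos θ = 0.999631, sin θ = -0.027146 (intermediates below are computed at full precision and shown rounded to 5 d.p.)
v1: (-2.5,3) → rotate → (-2.41764,3.06676) → ×s → (-4.20401,5.33275) → (-4.20,5.33)
v2: (-1,-3) → rotate → (-1.08107,-2.97175) → ×s → (-1.87986,-5.16754) → (-1.88,-5.17)
v3: (1.5,-2.5) → rotate → (1.43158,-2.53980) → ×s → (2.48936,-4.41643) → (2.49,-4.42)
v4: (2,-2) → rotate → (1.94497,-2.05356) → ×s → (3.38209,-3.57090) → (3.38,-3.57)
v5: (1.5,1.5) → rotate → (1.54017,1.45873) → ×s → (2.67818,2.53657) → (2.68,2.54)
v6: (-1,5) → rotate → (-0.86390,5.02530) → ×s → (-1.50223,8.73844) → (-1.50,8.74)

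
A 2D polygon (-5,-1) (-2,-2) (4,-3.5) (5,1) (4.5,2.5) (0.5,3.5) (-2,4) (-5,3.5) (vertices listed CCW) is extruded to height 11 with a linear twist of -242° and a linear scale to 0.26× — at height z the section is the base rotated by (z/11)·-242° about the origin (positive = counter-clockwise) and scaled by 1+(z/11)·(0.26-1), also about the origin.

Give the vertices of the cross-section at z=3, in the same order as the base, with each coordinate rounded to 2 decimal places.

t = z/height = 3/11 = 0.272727
s = 1 + (scale-1)·z/height = 1 + (0.26-1)·3/11 = 0.798182
θ = twist·z/height = -242°·3/11 = -66.0000° = -1.151917 rad
cos θ = 0.406737, sin θ = -0.913545 (intermediates below are computed at full precision and shown rounded to 5 d.p.)
v1: (-5,-1) → rotate → (-2.94723,4.16099) → ×s → (-2.35242,3.32123) → (-2.35,3.32)
v2: (-2,-2) → rotate → (-2.64056,1.01362) → ×s → (-2.10765,0.80905) → (-2.11,0.81)
v3: (4,-3.5) → rotate → (-1.57046,-5.07776) → ×s → (-1.25351,-4.05298) → (-1.25,-4.05)
v4: (5,1) → rotate → (2.94723,-4.16099) → ×s → (2.35242,-3.32123) → (2.35,-3.32)
v5: (4.5,2.5) → rotate → (4.11418,-3.09411) → ×s → (3.28386,-2.46966) → (3.28,-2.47)
v6: (0.5,3.5) → rotate → (3.40078,0.96681) → ×s → (2.71444,0.77169) → (2.71,0.77)
v7: (-2,4) → rotate → (2.84071,3.45404) → ×s → (2.26740,2.75695) → (2.27,2.76)
v8: (-5,3.5) → rotate → (1.16373,5.99131) → ×s → (0.92886,4.78215) → (0.93,4.78)

Cross-section at z=3: (-2.35,3.32) (-2.11,0.81) (-1.25,-4.05) (2.35,-3.32) (3.28,-2.47) (2.71,0.77) (2.27,2.76) (0.93,4.78)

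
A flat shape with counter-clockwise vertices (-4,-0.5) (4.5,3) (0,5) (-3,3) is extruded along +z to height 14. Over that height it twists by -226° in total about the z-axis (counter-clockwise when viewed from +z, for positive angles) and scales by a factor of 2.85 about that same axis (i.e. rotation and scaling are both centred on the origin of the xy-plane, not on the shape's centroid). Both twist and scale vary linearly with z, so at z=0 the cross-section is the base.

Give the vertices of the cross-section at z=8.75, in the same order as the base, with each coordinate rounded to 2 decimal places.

t = z/height = 8.75/14 = 0.625
s = 1 + (scale-1)·z/height = 1 + (2.85-1)·8.75/14 = 2.156250
θ = twist·z/height = -226°·8.75/14 = -141.2500° = -2.465278 rad
cos θ = -0.779884, sin θ = -0.625923 (intermediates below are computed at full precision and shown rounded to 5 d.p.)
v1: (-4,-0.5) → rotate → (2.80658,2.89364) → ×s → (6.05168,6.23940) → (6.05,6.24)
v2: (4.5,3) → rotate → (-1.63171,-5.15631) → ×s → (-3.51837,-11.11829) → (-3.52,-11.12)
v3: (0,5) → rotate → (3.12962,-3.89942) → ×s → (6.74824,-8.40813) → (6.75,-8.41)
v4: (-3,3) → rotate → (4.21742,-0.46188) → ×s → (9.09382,-0.99594) → (9.09,-1.00)

Cross-section at z=8.75: (6.05,6.24) (-3.52,-11.12) (6.75,-8.41) (9.09,-1.00)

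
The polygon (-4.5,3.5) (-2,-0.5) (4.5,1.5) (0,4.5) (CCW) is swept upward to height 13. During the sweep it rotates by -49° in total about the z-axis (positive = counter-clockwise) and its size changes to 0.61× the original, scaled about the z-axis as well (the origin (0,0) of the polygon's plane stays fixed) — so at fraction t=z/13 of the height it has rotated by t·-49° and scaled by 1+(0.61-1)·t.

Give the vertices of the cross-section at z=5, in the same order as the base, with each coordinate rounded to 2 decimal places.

Cross-section at z=5: (-2.66,4.05) (-1.75,0.15) (4.03,-0.03) (1.24,3.62)

t = z/height = 5/13 = 0.384615
s = 1 + (scale-1)·z/height = 1 + (0.61-1)·5/13 = 0.850000
θ = twist·z/height = -49°·5/13 = -18.8462° = -0.328927 rad
cos θ = 0.946389, sin θ = -0.323028 (intermediates below are computed at full precision and shown rounded to 5 d.p.)
v1: (-4.5,3.5) → rotate → (-3.12815,4.76599) → ×s → (-2.65893,4.05109) → (-2.66,4.05)
v2: (-2,-0.5) → rotate → (-2.05429,0.17286) → ×s → (-1.74615,0.14693) → (-1.75,0.15)
v3: (4.5,1.5) → rotate → (4.74329,-0.03404) → ×s → (4.03180,-0.02894) → (4.03,-0.03)
v4: (0,4.5) → rotate → (1.45363,4.25875) → ×s → (1.23558,3.61994) → (1.24,3.62)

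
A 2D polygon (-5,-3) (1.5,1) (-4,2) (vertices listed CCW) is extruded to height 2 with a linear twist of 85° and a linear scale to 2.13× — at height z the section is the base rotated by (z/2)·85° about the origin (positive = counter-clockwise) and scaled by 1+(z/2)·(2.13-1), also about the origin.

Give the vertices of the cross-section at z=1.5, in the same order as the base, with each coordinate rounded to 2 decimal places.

Cross-section at z=1.5: (0.89,-10.74) (-0.43,3.30) (-6.58,-4.99)

t = z/height = 1.5/2 = 0.75
s = 1 + (scale-1)·z/height = 1 + (2.13-1)·1.5/2 = 1.847500
θ = twist·z/height = 85°·1.5/2 = 63.7500° = 1.112647 rad
cos θ = 0.442289, sin θ = 0.896873 (intermediates below are computed at full precision and shown rounded to 5 d.p.)
v1: (-5,-3) → rotate → (0.47917,-5.81123) → ×s → (0.88528,-10.73625) → (0.89,-10.74)
v2: (1.5,1) → rotate → (-0.23344,1.78760) → ×s → (-0.43128,3.30259) → (-0.43,3.30)
v3: (-4,2) → rotate → (-3.56290,-2.70291) → ×s → (-6.58246,-4.99363) → (-6.58,-4.99)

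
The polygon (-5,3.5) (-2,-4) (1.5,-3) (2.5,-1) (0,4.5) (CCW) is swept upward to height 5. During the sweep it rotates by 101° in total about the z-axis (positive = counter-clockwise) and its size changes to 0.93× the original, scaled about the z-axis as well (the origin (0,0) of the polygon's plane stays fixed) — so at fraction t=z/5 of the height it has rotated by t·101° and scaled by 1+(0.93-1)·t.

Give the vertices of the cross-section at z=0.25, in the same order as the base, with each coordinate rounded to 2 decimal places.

Cross-section at z=0.25: (-5.27,3.04) (-1.63,-4.15) (1.75,-2.85) (2.57,-0.77) (-0.39,4.47)

t = z/height = 0.25/5 = 0.05
s = 1 + (scale-1)·z/height = 1 + (0.93-1)·0.25/5 = 0.996500
θ = twist·z/height = 101°·0.25/5 = 5.0500° = 0.088139 rad
cos θ = 0.996118, sin θ = 0.088025 (intermediates below are computed at full precision and shown rounded to 5 d.p.)
v1: (-5,3.5) → rotate → (-5.28868,3.04629) → ×s → (-5.27017,3.03563) → (-5.27,3.04)
v2: (-2,-4) → rotate → (-1.64014,-4.16052) → ×s → (-1.63440,-4.14596) → (-1.63,-4.15)
v3: (1.5,-3) → rotate → (1.75825,-2.85632) → ×s → (1.75210,-2.84632) → (1.75,-2.85)
v4: (2.5,-1) → rotate → (2.57832,-0.77606) → ×s → (2.56930,-0.77334) → (2.57,-0.77)
v5: (0,4.5) → rotate → (-0.39611,4.48253) → ×s → (-0.39473,4.46684) → (-0.39,4.47)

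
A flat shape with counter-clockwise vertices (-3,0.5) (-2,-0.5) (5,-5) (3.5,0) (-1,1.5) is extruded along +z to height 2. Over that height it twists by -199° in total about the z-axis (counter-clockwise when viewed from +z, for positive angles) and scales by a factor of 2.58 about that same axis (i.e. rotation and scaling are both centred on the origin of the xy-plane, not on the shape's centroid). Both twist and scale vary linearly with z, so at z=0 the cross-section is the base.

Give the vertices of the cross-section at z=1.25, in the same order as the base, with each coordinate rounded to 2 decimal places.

t = z/height = 1.25/2 = 0.625
s = 1 + (scale-1)·z/height = 1 + (2.58-1)·1.25/2 = 1.987500
θ = twist·z/height = -199°·1.25/2 = -124.3750° = -2.170753 rad
cos θ = -0.564607, sin θ = -0.825360 (intermediates below are computed at full precision and shown rounded to 5 d.p.)
v1: (-3,0.5) → rotate → (2.10650,2.19378) → ×s → (4.18667,4.36013) → (4.19,4.36)
v2: (-2,-0.5) → rotate → (0.71653,1.93302) → ×s → (1.42411,3.84188) → (1.42,3.84)
v3: (5,-5) → rotate → (-6.94983,-1.30377) → ×s → (-13.81280,-2.59123) → (-13.81,-2.59)
v4: (3.5,0) → rotate → (-1.97612,-2.88876) → ×s → (-3.92755,-5.74141) → (-3.93,-5.74)
v5: (-1,1.5) → rotate → (1.80265,-0.02155) → ×s → (3.58276,-0.04283) → (3.58,-0.04)

Cross-section at z=1.25: (4.19,4.36) (1.42,3.84) (-13.81,-2.59) (-3.93,-5.74) (3.58,-0.04)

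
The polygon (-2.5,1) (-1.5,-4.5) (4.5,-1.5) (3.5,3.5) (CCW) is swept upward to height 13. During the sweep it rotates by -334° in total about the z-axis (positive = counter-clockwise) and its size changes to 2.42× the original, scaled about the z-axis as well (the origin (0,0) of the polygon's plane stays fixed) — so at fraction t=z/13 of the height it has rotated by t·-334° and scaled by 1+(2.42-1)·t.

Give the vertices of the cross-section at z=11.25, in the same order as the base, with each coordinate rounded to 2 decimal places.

Cross-section at z=11.25: (-3.92,-4.54) (8.39,-6.43) (6.43,8.39) (-4.83,9.92)

t = z/height = 11.25/13 = 0.865385
s = 1 + (scale-1)·z/height = 1 + (2.42-1)·11.25/13 = 2.228846
θ = twist·z/height = -334°·11.25/13 = -289.0385° = -5.044673 rad
cos θ = 0.326203, sin θ = 0.945300 (intermediates below are computed at full precision and shown rounded to 5 d.p.)
v1: (-2.5,1) → rotate → (-1.76081,-2.03705) → ×s → (-3.92457,-4.54026) → (-3.92,-4.54)
v2: (-1.5,-4.5) → rotate → (3.76454,-2.88586) → ×s → (8.39059,-6.43214) → (8.39,-6.43)
v3: (4.5,-1.5) → rotate → (2.88586,3.76454) → ×s → (6.43214,8.39059) → (6.43,8.39)
v4: (3.5,3.5) → rotate → (-2.16684,4.45026) → ×s → (-4.82955,9.91894) → (-4.83,9.92)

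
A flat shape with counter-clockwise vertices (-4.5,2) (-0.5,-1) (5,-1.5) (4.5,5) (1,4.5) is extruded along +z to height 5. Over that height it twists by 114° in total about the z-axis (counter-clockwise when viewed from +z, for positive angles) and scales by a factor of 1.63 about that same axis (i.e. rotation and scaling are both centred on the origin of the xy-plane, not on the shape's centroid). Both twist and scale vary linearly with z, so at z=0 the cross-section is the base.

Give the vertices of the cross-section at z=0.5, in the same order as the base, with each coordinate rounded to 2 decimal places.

t = z/height = 0.5/5 = 0.1
s = 1 + (scale-1)·z/height = 1 + (1.63-1)·0.5/5 = 1.063000
θ = twist·z/height = 114°·0.5/5 = 11.4000° = 0.198968 rad
cos θ = 0.980271, sin θ = 0.197657 (intermediates below are computed at full precision and shown rounded to 5 d.p.)
v1: (-4.5,2) → rotate → (-4.80653,1.07108) → ×s → (-5.10935,1.13856) → (-5.11,1.14)
v2: (-0.5,-1) → rotate → (-0.29248,-1.07910) → ×s → (-0.31090,-1.14708) → (-0.31,-1.15)
v3: (5,-1.5) → rotate → (5.19784,-0.48212) → ×s → (5.52531,-0.51249) → (5.53,-0.51)
v4: (4.5,5) → rotate → (3.42293,5.79081) → ×s → (3.63858,6.15564) → (3.64,6.16)
v5: (1,4.5) → rotate → (0.09081,4.60888) → ×s → (0.09653,4.89924) → (0.10,4.90)

Cross-section at z=0.5: (-5.11,1.14) (-0.31,-1.15) (5.53,-0.51) (3.64,6.16) (0.10,4.90)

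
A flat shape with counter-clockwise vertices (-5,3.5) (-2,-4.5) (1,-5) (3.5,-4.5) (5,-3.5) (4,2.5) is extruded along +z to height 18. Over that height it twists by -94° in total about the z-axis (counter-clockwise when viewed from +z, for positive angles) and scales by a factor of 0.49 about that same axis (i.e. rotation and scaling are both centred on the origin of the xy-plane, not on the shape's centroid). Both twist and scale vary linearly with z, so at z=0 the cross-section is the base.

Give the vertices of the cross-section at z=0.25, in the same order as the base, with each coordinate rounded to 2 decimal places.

Cross-section at z=0.25: (-4.88,3.59) (-2.09,-4.42) (0.88,-4.99) (3.37,-4.55) (4.88,-3.59) (4.03,2.39)

t = z/height = 0.25/18 = 0.0138889
s = 1 + (scale-1)·z/height = 1 + (0.49-1)·0.25/18 = 0.992917
θ = twist·z/height = -94°·0.25/18 = -1.3056° = -0.022786 rad
cos θ = 0.999740, sin θ = -0.022784 (intermediates below are computed at full precision and shown rounded to 5 d.p.)
v1: (-5,3.5) → rotate → (-4.91896,3.61301) → ×s → (-4.88411,3.58742) → (-4.88,3.59)
v2: (-2,-4.5) → rotate → (-2.10201,-4.45326) → ×s → (-2.08712,-4.42172) → (-2.09,-4.42)
v3: (1,-5) → rotate → (0.88582,-5.02149) → ×s → (0.87954,-4.98592) → (0.88,-4.99)
v4: (3.5,-4.5) → rotate → (3.39656,-4.57858) → ×s → (3.37250,-4.54615) → (3.37,-4.55)
v5: (5,-3.5) → rotate → (4.91896,-3.61301) → ×s → (4.88411,-3.58742) → (4.88,-3.59)
v6: (4,2.5) → rotate → (4.05592,2.40821) → ×s → (4.02719,2.39116) → (4.03,2.39)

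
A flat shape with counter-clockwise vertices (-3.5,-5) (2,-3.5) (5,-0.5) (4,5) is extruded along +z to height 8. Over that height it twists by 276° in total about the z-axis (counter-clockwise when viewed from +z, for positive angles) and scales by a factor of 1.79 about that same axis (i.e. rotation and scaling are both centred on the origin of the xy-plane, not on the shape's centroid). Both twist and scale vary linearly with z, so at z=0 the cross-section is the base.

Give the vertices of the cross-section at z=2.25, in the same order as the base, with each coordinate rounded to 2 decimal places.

Cross-section at z=2.25: (5.05,-5.49) (4.70,1.47) (1.91,5.84) (-4.92,6.08)

t = z/height = 2.25/8 = 0.28125
s = 1 + (scale-1)·z/height = 1 + (1.79-1)·2.25/8 = 1.222188
θ = twist·z/height = 276°·2.25/8 = 77.6250° = 1.354812 rad
cos θ = 0.214309, sin θ = 0.976766 (intermediates below are computed at full precision and shown rounded to 5 d.p.)
v1: (-3.5,-5) → rotate → (4.13375,-4.49023) → ×s → (5.05221,-5.48790) → (5.05,-5.49)
v2: (2,-3.5) → rotate → (3.84730,1.20345) → ×s → (4.70212,1.47084) → (4.70,1.47)
v3: (5,-0.5) → rotate → (1.55993,4.77667) → ×s → (1.90653,5.83799) → (1.91,5.84)
v4: (4,5) → rotate → (-4.02659,4.97861) → ×s → (-4.92125,6.08479) → (-4.92,6.08)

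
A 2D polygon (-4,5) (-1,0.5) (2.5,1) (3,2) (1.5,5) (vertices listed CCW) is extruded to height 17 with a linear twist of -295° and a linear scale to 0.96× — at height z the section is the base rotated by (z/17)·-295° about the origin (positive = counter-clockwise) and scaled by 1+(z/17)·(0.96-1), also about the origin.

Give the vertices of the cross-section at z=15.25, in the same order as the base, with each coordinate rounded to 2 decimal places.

t = z/height = 15.25/17 = 0.897059
s = 1 + (scale-1)·z/height = 1 + (0.96-1)·15.25/17 = 0.964118
θ = twist·z/height = -295°·15.25/17 = -264.6324° = -4.618706 rad
cos θ = -0.093546, sin θ = 0.995615 (intermediates below are computed at full precision and shown rounded to 5 d.p.)
v1: (-4,5) → rotate → (-4.60389,-4.45019) → ×s → (-4.43869,-4.29051) → (-4.44,-4.29)
v2: (-1,0.5) → rotate → (-0.40426,-1.04239) → ×s → (-0.38976,-1.00498) → (-0.39,-1.00)
v3: (2.5,1) → rotate → (-1.22948,2.39549) → ×s → (-1.18536,2.30954) → (-1.19,2.31)
v4: (3,2) → rotate → (-2.27187,2.79975) → ×s → (-2.19035,2.69929) → (-2.19,2.70)
v5: (1.5,5) → rotate → (-5.11839,1.02569) → ×s → (-4.93473,0.98889) → (-4.93,0.99)

Cross-section at z=15.25: (-4.44,-4.29) (-0.39,-1.00) (-1.19,2.31) (-2.19,2.70) (-4.93,0.99)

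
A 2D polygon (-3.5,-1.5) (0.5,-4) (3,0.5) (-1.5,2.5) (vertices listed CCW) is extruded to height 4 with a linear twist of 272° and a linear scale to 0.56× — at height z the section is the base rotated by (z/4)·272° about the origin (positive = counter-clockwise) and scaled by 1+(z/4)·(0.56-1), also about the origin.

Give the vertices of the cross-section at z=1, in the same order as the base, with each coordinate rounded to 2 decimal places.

Cross-section at z=1: (0.07,-3.39) (3.47,-0.92) (0.59,2.64) (-2.56,-0.40)

t = z/height = 1/4 = 0.25
s = 1 + (scale-1)·z/height = 1 + (0.56-1)·1/4 = 0.890000
θ = twist·z/height = 272°·1/4 = 68.0000° = 1.186824 rad
cos θ = 0.374607, sin θ = 0.927184 (intermediates below are computed at full precision and shown rounded to 5 d.p.)
v1: (-3.5,-1.5) → rotate → (0.07965,-3.80705) → ×s → (0.07089,-3.38828) → (0.07,-3.39)
v2: (0.5,-4) → rotate → (3.89604,-1.03483) → ×s → (3.46747,-0.92100) → (3.47,-0.92)
v3: (3,0.5) → rotate → (0.66023,2.96885) → ×s → (0.58760,2.64228) → (0.59,2.64)
v4: (-1.5,2.5) → rotate → (-2.87987,-0.45426) → ×s → (-2.56308,-0.40429) → (-2.56,-0.40)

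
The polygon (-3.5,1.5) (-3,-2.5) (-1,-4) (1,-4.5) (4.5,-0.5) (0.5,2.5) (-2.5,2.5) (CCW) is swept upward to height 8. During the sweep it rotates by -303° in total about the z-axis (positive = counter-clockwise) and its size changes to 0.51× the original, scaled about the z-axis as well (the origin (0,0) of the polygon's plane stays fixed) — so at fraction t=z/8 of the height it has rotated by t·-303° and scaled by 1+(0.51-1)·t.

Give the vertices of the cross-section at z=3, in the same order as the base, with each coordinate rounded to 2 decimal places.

Cross-section at z=3: (2.27,2.13) (-0.89,3.06) (-2.66,2.06) (-3.69,0.72) (-1.85,-3.20) (1.71,-1.19) (2.69,1.05)

t = z/height = 3/8 = 0.375
s = 1 + (scale-1)·z/height = 1 + (0.51-1)·3/8 = 0.816250
θ = twist·z/height = -303°·3/8 = -113.6250° = -1.983130 rad
cos θ = -0.400749, sin θ = -0.916188 (intermediates below are computed at full precision and shown rounded to 5 d.p.)
v1: (-3.5,1.5) → rotate → (2.77690,2.60553) → ×s → (2.26665,2.12677) → (2.27,2.13)
v2: (-3,-2.5) → rotate → (-1.08822,3.75044) → ×s → (-0.88826,3.06129) → (-0.89,3.06)
v3: (-1,-4) → rotate → (-3.26400,2.51918) → ×s → (-2.66424,2.05628) → (-2.66,2.06)
v4: (1,-4.5) → rotate → (-4.52359,0.88718) → ×s → (-3.69238,0.72416) → (-3.69,0.72)
v5: (4.5,-0.5) → rotate → (-2.26146,-3.92247) → ×s → (-1.84592,-3.20172) → (-1.85,-3.20)
v6: (0.5,2.5) → rotate → (2.09010,-1.45997) → ×s → (1.70604,-1.19170) → (1.71,-1.19)
v7: (-2.5,2.5) → rotate → (3.29234,1.28860) → ×s → (2.68737,1.05182) → (2.69,1.05)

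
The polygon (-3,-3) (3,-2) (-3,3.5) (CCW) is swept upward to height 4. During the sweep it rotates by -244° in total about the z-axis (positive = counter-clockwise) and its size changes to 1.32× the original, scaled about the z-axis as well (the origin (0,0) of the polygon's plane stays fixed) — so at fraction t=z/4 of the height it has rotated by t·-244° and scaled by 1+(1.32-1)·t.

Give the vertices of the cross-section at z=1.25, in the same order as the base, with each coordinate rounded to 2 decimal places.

t = z/height = 1.25/4 = 0.3125
s = 1 + (scale-1)·z/height = 1 + (1.32-1)·1.25/4 = 1.100000
θ = twist·z/height = -244°·1.25/4 = -76.2500° = -1.330814 rad
cos θ = 0.237686, sin θ = -0.971342 (intermediates below are computed at full precision and shown rounded to 5 d.p.)
v1: (-3,-3) → rotate → (-3.62708,2.20097) → ×s → (-3.98979,2.42107) → (-3.99,2.42)
v2: (3,-2) → rotate → (-1.22963,-3.38940) → ×s → (-1.35259,-3.72834) → (-1.35,-3.73)
v3: (-3,3.5) → rotate → (2.68664,3.74593) → ×s → (2.95530,4.12052) → (2.96,4.12)

Cross-section at z=1.25: (-3.99,2.42) (-1.35,-3.73) (2.96,4.12)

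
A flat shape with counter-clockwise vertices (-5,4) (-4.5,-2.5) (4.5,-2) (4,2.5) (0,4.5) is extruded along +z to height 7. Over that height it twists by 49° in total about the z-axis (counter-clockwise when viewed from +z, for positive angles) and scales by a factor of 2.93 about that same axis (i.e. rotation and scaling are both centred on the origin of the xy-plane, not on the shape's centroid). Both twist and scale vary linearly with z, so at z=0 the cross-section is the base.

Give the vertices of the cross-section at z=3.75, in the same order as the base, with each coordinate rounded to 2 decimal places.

t = z/height = 3.75/7 = 0.535714
s = 1 + (scale-1)·z/height = 1 + (2.93-1)·3.75/7 = 2.033929
θ = twist·z/height = 49°·3.75/7 = 26.2500° = 0.458149 rad
cos θ = 0.896873, sin θ = 0.442289 (intermediates below are computed at full precision and shown rounded to 5 d.p.)
v1: (-5,4) → rotate → (-6.25352,1.37605) → ×s → (-12.71921,2.79878) → (-12.72,2.80)
v2: (-4.5,-2.5) → rotate → (-2.93021,-4.23248) → ×s → (-5.95983,-8.60856) → (-5.96,-8.61)
v3: (4.5,-2) → rotate → (4.92050,0.19655) → ×s → (10.00796,0.39978) → (10.01,0.40)
v4: (4,2.5) → rotate → (2.48177,4.01134) → ×s → (5.04774,8.15877) → (5.05,8.16)
v5: (0,4.5) → rotate → (-1.99030,4.03593) → ×s → (-4.04813,8.20879) → (-4.05,8.21)

Cross-section at z=3.75: (-12.72,2.80) (-5.96,-8.61) (10.01,0.40) (5.05,8.16) (-4.05,8.21)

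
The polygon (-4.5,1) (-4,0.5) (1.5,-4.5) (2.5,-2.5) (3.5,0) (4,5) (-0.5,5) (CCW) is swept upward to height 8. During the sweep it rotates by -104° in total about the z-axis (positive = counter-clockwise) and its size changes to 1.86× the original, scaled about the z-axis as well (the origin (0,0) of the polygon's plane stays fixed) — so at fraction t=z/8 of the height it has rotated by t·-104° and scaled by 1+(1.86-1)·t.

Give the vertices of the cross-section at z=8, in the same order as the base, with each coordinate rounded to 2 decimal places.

t = z/height = 8/8 = 1
s = 1 + (scale-1)·z/height = 1 + (1.86-1)·8/8 = 1.860000
θ = twist·z/height = -104°·8/8 = -104.0000° = -1.815142 rad
cos θ = -0.241922, sin θ = -0.970296 (intermediates below are computed at full precision and shown rounded to 5 d.p.)
v1: (-4.5,1) → rotate → (2.05894,4.12441) → ×s → (3.82964,7.67140) → (3.83,7.67)
v2: (-4,0.5) → rotate → (1.45284,3.76022) → ×s → (2.70227,6.99401) → (2.70,6.99)
v3: (1.5,-4.5) → rotate → (-4.72921,-0.36680) → ×s → (-8.79634,-0.68224) → (-8.80,-0.68)
v4: (2.5,-2.5) → rotate → (-3.03054,-1.82093) → ×s → (-5.63681,-3.38694) → (-5.64,-3.39)
v5: (3.5,0) → rotate → (-0.84673,-3.39604) → ×s → (-1.57491,-6.31663) → (-1.57,-6.32)
v6: (4,5) → rotate → (3.88379,-5.09079) → ×s → (7.22385,-9.46887) → (7.22,-9.47)
v7: (-0.5,5) → rotate → (4.97244,-0.72446) → ×s → (9.24874,-1.34750) → (9.25,-1.35)

Cross-section at z=8: (3.83,7.67) (2.70,6.99) (-8.80,-0.68) (-5.64,-3.39) (-1.57,-6.32) (7.22,-9.47) (9.25,-1.35)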